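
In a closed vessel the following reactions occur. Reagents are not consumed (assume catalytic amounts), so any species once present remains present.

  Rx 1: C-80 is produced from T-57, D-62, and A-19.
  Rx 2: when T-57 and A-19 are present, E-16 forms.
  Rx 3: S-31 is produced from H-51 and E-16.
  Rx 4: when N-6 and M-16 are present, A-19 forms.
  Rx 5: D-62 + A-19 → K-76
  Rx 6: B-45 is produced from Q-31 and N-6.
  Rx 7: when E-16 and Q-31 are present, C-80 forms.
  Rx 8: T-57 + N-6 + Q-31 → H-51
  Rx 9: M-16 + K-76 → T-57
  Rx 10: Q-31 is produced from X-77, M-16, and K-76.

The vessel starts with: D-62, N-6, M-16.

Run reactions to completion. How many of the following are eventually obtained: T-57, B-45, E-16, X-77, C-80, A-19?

N-6 and M-16 present → A-19 forms (Rx 4).
D-62 and A-19 present → K-76 forms (Rx 5).
M-16 and K-76 present → T-57 forms (Rx 9).
T-57, D-62, and A-19 present → C-80 forms (Rx 1).
T-57 and A-19 present → E-16 forms (Rx 2).
T-57: reached.
B-45 would need Q-31 and N-6 (Rx 6), but Q-31 never forms.
E-16: reached.
No rule produces X-77, and it is not given.
C-80: reached.
A-19: reached.
Reached: T-57, E-16, C-80, and A-19 — 4 of the 6.

4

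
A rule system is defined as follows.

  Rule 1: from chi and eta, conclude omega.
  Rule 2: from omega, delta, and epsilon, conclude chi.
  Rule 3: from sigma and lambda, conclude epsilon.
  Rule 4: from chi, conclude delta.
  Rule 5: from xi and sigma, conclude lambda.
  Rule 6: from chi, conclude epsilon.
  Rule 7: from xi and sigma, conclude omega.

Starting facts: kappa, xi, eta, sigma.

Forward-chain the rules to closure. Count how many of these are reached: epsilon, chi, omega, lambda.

From xi and sigma, Rule 5 gives lambda.
From xi and sigma, Rule 7 gives omega.
From sigma and lambda, Rule 3 gives epsilon.
epsilon: reached.
chi would need omega, delta, and epsilon (Rule 2), but delta is never established.
omega: reached.
lambda: reached.
Reached: epsilon, omega, and lambda — 3 of the 4.

3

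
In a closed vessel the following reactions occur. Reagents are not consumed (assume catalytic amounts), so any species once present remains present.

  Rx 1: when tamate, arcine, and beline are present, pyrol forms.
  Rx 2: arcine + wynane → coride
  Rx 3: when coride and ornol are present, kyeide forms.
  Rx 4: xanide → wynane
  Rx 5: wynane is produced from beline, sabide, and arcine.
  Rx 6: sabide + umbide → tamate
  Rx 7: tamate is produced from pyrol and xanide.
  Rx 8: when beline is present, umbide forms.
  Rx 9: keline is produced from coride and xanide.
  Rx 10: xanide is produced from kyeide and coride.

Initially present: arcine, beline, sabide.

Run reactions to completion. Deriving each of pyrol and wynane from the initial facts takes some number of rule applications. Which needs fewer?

wynane: beline, sabide, and arcine present → wynane forms (Rx 5). [1 rule application]
pyrol: beline present → umbide forms (Rx 8). sabide and umbide present → tamate forms (Rx 6). tamate, arcine, and beline present → pyrol forms (Rx 1). [3 rule applications]
wynane needs fewer.

wynane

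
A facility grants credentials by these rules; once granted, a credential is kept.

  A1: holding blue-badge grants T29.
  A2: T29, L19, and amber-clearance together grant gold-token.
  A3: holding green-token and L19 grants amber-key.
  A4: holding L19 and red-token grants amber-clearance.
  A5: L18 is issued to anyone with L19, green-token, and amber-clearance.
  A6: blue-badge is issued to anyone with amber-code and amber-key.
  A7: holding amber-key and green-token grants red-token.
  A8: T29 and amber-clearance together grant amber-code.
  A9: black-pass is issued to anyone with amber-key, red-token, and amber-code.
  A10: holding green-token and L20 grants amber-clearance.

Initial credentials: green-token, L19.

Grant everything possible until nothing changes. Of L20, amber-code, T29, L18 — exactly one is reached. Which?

Holding green-token and L19 grants amber-key (A3).
Holding amber-key and green-token grants red-token (A7).
Holding L19 and red-token grants amber-clearance (A4).
Holding L19, green-token, and amber-clearance grants L18 (A5).
No rule produces L20, and it is not given. T29 would need blue-badge (A1), but blue-badge is never granted. amber-code would need T29 and amber-clearance (A8), but T29 is never granted.

L18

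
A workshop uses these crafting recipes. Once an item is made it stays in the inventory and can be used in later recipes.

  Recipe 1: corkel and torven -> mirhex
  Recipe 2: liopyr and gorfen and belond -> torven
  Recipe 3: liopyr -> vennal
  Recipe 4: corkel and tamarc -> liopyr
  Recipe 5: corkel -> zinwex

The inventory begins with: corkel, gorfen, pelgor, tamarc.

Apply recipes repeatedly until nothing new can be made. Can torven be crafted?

torven would need liopyr, gorfen, and belond (Recipe 2), but belond is never obtained.

No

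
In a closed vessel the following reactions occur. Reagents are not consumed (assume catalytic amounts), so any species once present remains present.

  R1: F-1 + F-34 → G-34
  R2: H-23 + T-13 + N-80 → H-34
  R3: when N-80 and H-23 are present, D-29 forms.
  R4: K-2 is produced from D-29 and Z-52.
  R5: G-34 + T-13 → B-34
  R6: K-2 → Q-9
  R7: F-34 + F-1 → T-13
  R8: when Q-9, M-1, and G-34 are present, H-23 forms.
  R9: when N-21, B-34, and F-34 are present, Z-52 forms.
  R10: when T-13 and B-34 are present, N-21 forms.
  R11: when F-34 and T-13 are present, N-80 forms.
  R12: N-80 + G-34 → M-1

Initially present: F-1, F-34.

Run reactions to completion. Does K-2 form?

K-2 would need D-29 and Z-52 (R4), but D-29 never forms.

No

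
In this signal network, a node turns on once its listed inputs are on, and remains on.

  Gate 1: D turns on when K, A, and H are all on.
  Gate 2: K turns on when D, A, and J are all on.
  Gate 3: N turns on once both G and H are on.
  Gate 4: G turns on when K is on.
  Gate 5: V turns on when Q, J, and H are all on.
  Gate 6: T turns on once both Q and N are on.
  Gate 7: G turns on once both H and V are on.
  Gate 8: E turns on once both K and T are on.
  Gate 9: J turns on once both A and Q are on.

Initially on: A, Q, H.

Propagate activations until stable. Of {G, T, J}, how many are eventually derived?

3

Gate 9: A and Q on → J on.
Gate 5: Q, J, and H on → V on.
H and V are on, so G turns on (Gate 7).
G and H are on, so N turns on (Gate 3).
Q and N are on, so T turns on (Gate 6).
G: reached.
T: reached.
J: reached.
All 3 are reached.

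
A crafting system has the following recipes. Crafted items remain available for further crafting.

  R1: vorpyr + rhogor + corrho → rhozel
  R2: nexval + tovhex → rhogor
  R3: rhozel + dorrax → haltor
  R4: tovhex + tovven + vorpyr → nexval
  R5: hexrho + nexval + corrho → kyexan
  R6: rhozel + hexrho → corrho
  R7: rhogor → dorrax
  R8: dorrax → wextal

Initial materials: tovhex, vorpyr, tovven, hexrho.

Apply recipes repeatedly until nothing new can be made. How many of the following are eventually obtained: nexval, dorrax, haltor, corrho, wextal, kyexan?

tovhex + tovven + vorpyr → nexval (R4).
nexval + tovhex → rhogor (R2).
Using R7, rhogor makes dorrax.
Using R8, dorrax makes wextal.
nexval: reached.
dorrax: reached.
haltor would need rhozel and dorrax (R3), but rhozel is never obtained.
corrho would need rhozel and hexrho (R6), but rhozel is never obtained.
wextal: reached.
kyexan would need hexrho, nexval, and corrho (R5), but corrho is never obtained.
Reached: nexval, dorrax, and wextal — 3 of the 6.

3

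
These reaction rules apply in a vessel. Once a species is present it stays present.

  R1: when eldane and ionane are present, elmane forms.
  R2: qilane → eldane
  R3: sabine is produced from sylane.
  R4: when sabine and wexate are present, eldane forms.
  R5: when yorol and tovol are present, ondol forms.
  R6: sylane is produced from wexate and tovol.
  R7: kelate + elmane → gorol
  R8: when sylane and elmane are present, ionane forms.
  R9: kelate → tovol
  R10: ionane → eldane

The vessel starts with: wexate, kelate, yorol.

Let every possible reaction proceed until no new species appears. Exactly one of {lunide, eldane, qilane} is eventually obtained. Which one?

kelate present → tovol forms (R9).
wexate and tovol present → sylane forms (R6).
sylane present → sabine forms (R3).
sabine and wexate present → eldane forms (R4).
No rule produces qilane, and it is not given. No rule produces lunide, and it is not given.

eldane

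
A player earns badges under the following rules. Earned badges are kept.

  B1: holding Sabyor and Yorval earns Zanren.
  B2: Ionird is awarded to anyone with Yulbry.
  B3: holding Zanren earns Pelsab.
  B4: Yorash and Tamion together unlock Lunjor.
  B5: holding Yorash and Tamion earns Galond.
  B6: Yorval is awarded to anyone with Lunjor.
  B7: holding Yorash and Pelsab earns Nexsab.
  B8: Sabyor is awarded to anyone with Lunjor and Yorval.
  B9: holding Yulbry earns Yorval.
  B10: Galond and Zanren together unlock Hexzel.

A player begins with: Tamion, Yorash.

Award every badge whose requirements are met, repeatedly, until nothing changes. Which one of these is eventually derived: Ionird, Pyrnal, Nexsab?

Nexsab

With Yorash and Tamion, Lunjor is earned (B4).
With Lunjor, Yorval is earned (B6).
With Lunjor and Yorval, Sabyor is earned (B8).
With Sabyor and Yorval, Zanren is earned (B1).
With Zanren, Pelsab is earned (B3).
With Yorash and Pelsab, Nexsab is earned (B7).
No rule produces Pyrnal, and it is not given. Ionird would need Yulbry (B2), but Yulbry is never earned.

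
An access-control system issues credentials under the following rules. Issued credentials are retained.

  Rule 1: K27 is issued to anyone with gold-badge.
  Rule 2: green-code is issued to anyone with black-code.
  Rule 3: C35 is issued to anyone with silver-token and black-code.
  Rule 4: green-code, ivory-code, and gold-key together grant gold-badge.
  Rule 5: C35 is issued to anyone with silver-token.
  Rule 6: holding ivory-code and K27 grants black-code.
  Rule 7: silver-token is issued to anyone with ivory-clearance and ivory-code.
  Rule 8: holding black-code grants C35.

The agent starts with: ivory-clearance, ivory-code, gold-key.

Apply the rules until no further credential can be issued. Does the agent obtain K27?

No

K27 would need gold-badge (Rule 1), but gold-badge is never granted.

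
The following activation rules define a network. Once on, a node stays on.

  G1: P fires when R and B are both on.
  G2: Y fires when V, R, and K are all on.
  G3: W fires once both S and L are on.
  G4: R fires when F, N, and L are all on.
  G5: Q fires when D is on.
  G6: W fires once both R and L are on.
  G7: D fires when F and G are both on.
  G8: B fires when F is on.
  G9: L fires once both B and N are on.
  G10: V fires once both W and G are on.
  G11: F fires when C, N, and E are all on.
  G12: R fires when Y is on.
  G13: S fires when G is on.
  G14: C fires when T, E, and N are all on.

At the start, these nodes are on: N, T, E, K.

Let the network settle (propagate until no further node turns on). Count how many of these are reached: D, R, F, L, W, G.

4

G14: T, E, and N on → C on.
G11: C, N, and E on → F on.
G8: F on → B on.
G9: B and N on → L on.
G4: F, N, and L on → R on.
R and L are on, so W fires (G6).
D would need F and G (G7), but G never turns on.
R: reached.
F: reached.
L: reached.
W: reached.
No rule produces G, and it is not given.
Reached: R, F, L, and W — 4 of the 6.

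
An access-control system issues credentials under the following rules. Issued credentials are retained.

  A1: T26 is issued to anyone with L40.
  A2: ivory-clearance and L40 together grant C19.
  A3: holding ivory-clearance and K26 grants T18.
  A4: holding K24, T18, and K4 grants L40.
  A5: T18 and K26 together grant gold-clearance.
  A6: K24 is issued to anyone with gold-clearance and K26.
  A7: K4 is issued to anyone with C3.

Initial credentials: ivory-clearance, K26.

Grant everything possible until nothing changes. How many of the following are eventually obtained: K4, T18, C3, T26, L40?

1

Holding ivory-clearance and K26 grants T18 (A3).
K4 would need C3 (A7), but C3 is never granted.
T18: reached.
No rule produces C3, and it is not given.
T26 would need L40 (A1), but L40 is never granted.
L40 would need K24, T18, and K4 (A4), but K4 is never granted.
Reached: T18 — 1 of the 5.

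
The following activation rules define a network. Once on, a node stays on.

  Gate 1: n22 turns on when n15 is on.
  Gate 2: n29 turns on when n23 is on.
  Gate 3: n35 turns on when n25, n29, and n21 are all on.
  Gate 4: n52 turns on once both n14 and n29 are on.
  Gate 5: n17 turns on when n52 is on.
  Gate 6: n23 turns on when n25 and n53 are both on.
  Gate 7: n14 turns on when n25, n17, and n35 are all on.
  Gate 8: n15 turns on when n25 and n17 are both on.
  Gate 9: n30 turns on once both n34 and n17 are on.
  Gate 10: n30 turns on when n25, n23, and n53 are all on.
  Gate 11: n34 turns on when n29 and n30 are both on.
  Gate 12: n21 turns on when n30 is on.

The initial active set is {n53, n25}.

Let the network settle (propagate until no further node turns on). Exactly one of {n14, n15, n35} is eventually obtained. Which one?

n35

Gate 6: n25 and n53 on → n23 on.
Gate 10: n25, n23, and n53 on → n30 on.
Gate 2: n23 on → n29 on.
n30 is on, so n21 turns on (Gate 12).
n25, n29, and n21 are on, so n35 turns on (Gate 3).
n14 would need n25, n17, and n35 (Gate 7), but n17 never turns on. n15 would need n25 and n17 (Gate 8), but n17 never turns on.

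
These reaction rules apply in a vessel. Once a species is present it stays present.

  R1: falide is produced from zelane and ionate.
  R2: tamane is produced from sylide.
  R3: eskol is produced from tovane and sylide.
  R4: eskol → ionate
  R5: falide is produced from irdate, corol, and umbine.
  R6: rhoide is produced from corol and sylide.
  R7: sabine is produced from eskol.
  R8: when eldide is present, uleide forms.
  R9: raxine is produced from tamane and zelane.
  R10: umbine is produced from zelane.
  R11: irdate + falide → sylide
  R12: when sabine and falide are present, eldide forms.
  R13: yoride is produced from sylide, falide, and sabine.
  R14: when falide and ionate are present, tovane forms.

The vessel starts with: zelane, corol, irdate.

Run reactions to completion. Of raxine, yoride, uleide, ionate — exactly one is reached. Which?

raxine

zelane present → umbine forms (R10).
irdate, corol, and umbine present → falide forms (R5).
irdate and falide present → sylide forms (R11).
sylide present → tamane forms (R2).
tamane and zelane present → raxine forms (R9).
uleide would need eldide (R8), but eldide never forms. yoride would need sylide, falide, and sabine (R13), but sabine never forms. ionate would need eskol (R4), but eskol never forms.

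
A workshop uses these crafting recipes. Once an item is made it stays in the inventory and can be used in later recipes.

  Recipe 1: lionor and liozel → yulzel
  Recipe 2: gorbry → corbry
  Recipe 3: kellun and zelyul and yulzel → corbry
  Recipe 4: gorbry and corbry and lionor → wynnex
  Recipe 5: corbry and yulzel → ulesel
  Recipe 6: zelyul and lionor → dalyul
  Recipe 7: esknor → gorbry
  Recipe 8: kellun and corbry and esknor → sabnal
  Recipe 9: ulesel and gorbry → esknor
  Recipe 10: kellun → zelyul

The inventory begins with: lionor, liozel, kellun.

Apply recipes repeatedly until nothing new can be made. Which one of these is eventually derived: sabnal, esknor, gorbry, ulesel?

Using Recipe 10, kellun makes zelyul.
lionor and liozel → yulzel (Recipe 1).
Using Recipe 3, kellun, zelyul, and yulzel make corbry.
Using Recipe 5, corbry and yulzel make ulesel.
gorbry would need esknor (Recipe 7), but esknor is never obtained. sabnal would need kellun, corbry, and esknor (Recipe 8), but esknor is never obtained. esknor would need ulesel and gorbry (Recipe 9), but gorbry is never obtained.

ulesel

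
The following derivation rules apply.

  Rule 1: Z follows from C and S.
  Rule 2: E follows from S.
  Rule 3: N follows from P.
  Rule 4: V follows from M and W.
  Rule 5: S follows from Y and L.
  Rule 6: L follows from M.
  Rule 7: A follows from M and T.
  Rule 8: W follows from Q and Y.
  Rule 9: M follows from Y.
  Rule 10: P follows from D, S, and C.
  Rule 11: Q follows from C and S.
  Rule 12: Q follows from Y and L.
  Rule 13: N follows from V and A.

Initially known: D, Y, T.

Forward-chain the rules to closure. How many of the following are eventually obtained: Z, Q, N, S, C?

Y holds, so M follows (Rule 9).
From M and T, Rule 7 gives A.
M holds, so L follows (Rule 6).
From Y and L, Rule 12 gives Q.
Y and L hold, so S follows (Rule 5).
From Q and Y, Rule 8 gives W.
From M and W, Rule 4 gives V.
From V and A, Rule 13 gives N.
Z would need C and S (Rule 1), but C is never established.
Q: reached.
N: reached.
S: reached.
No rule produces C, and it is not given.
Reached: Q, N, and S — 3 of the 5.

3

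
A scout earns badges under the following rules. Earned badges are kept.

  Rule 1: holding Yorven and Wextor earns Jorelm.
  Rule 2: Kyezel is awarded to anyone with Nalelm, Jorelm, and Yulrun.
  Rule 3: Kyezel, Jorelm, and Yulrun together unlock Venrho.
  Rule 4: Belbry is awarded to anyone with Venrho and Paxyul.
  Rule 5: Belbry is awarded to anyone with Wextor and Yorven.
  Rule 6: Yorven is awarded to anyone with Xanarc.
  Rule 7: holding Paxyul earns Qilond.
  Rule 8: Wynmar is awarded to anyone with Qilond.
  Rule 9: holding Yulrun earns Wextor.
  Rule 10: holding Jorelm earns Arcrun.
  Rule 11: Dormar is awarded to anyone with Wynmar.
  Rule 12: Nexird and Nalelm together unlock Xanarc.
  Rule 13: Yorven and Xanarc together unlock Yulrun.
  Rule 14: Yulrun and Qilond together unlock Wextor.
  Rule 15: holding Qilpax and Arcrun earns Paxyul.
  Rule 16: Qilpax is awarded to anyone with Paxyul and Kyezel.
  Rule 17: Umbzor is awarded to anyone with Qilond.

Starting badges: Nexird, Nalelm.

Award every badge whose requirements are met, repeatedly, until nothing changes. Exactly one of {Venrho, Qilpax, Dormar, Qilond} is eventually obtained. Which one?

Venrho

With Nexird and Nalelm, Xanarc is earned (Rule 12).
With Xanarc, Yorven is earned (Rule 6).
With Yorven and Xanarc, Yulrun is earned (Rule 13).
With Yulrun, Wextor is earned (Rule 9).
With Yorven and Wextor, Jorelm is earned (Rule 1).
With Nalelm, Jorelm, and Yulrun, Kyezel is earned (Rule 2).
With Kyezel, Jorelm, and Yulrun, Venrho is earned (Rule 3).
Qilond would need Paxyul (Rule 7), but Paxyul is never earned. Dormar would need Wynmar (Rule 11), but Wynmar is never earned. Qilpax would need Paxyul and Kyezel (Rule 16), but Paxyul is never earned.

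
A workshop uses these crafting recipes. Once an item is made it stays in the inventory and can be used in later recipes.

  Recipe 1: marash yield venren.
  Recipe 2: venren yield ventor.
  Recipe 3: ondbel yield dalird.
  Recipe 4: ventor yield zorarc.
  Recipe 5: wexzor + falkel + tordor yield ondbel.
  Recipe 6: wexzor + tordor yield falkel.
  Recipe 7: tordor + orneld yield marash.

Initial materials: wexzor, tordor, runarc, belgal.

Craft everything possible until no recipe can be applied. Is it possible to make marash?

No

marash would need tordor and orneld (Recipe 7), but orneld is never obtained.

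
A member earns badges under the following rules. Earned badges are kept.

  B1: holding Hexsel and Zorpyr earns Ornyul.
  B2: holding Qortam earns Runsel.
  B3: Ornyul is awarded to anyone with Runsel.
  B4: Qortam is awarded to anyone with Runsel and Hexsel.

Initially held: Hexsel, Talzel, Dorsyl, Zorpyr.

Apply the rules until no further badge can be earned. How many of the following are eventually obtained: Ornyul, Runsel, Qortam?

1

With Hexsel and Zorpyr, Ornyul is earned (B1).
Ornyul: reached.
Runsel would need Qortam (B2), but Qortam is never earned.
Qortam would need Runsel and Hexsel (B4), but Runsel is never earned.
Reached: Ornyul — 1 of the 3.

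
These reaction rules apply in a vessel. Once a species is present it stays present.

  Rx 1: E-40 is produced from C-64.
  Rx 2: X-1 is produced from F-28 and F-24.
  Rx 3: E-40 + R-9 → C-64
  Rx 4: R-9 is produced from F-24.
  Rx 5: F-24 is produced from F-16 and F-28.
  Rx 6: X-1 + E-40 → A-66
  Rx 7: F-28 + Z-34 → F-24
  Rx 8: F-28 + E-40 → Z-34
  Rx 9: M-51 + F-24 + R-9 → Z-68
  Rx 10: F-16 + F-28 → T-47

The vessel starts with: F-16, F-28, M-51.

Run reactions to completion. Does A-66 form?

No

A-66 would need X-1 and E-40 (Rx 6), but E-40 never forms.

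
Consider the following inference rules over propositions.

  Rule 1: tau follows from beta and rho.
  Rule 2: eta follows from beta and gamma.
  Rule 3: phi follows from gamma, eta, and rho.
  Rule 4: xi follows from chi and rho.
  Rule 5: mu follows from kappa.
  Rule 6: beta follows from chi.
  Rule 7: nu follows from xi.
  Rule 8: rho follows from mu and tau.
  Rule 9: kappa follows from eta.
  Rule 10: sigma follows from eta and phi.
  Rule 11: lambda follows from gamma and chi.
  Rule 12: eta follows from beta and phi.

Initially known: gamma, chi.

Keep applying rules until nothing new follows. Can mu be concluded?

From chi, Rule 6 gives beta.
From beta and gamma, Rule 2 gives eta.
eta holds, so kappa follows (Rule 9).
kappa holds, so mu follows (Rule 5).

Yes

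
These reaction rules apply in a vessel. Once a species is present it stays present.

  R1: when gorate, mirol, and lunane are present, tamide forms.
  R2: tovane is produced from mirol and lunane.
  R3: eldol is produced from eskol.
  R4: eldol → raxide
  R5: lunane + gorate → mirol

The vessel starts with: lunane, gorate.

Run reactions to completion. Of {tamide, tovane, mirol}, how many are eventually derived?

3

lunane and gorate present → mirol forms (R5).
gorate, mirol, and lunane present → tamide forms (R1).
mirol and lunane present → tovane forms (R2).
tamide: reached.
tovane: reached.
mirol: reached.
All 3 are reached.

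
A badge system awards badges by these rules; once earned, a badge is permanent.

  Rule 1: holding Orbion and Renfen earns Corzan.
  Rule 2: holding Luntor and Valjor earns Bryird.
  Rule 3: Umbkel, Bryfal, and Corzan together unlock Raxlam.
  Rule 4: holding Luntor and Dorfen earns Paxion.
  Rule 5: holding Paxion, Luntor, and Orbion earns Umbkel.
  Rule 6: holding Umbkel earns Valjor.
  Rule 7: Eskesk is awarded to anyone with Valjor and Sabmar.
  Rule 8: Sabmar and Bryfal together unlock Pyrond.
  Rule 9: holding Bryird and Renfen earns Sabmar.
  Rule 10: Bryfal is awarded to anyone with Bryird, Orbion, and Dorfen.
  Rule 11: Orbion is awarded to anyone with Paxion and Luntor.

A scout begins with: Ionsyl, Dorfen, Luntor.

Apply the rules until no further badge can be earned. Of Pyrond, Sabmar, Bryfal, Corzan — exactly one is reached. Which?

Bryfal

With Luntor and Dorfen, Paxion is earned (Rule 4).
With Paxion and Luntor, Orbion is earned (Rule 11).
With Paxion, Luntor, and Orbion, Umbkel is earned (Rule 5).
With Umbkel, Valjor is earned (Rule 6).
With Luntor and Valjor, Bryird is earned (Rule 2).
With Bryird, Orbion, and Dorfen, Bryfal is earned (Rule 10).
Pyrond would need Sabmar and Bryfal (Rule 8), but Sabmar is never earned. Sabmar would need Bryird and Renfen (Rule 9), but Renfen is never earned. Corzan would need Orbion and Renfen (Rule 1), but Renfen is never earned.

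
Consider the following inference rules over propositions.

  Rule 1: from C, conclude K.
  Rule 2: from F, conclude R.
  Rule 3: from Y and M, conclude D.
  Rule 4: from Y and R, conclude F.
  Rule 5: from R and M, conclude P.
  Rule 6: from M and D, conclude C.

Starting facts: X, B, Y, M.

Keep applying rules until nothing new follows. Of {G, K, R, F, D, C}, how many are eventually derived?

3

From Y and M, Rule 3 gives D.
From M and D, Rule 6 gives C.
C holds, so K follows (Rule 1).
No rule produces G, and it is not given.
K: reached.
R would need F (Rule 2), but F is never established.
F would need Y and R (Rule 4), but R is never established.
D: reached.
C: reached.
Reached: K, D, and C — 3 of the 6.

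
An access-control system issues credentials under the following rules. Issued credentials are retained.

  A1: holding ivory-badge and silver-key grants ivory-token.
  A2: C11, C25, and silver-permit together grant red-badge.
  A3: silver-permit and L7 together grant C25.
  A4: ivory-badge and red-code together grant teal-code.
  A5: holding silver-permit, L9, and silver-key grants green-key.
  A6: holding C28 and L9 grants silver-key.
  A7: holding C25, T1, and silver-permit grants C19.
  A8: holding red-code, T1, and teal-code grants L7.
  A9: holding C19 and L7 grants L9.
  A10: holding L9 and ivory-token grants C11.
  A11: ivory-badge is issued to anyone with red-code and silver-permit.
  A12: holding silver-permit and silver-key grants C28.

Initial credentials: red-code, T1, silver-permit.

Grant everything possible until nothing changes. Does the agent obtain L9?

Yes

Holding red-code and silver-permit grants ivory-badge (A11).
Holding ivory-badge and red-code grants teal-code (A4).
Holding red-code, T1, and teal-code grants L7 (A8).
Holding silver-permit and L7 grants C25 (A3).
Holding C25, T1, and silver-permit grants C19 (A7).
Holding C19 and L7 grants L9 (A9).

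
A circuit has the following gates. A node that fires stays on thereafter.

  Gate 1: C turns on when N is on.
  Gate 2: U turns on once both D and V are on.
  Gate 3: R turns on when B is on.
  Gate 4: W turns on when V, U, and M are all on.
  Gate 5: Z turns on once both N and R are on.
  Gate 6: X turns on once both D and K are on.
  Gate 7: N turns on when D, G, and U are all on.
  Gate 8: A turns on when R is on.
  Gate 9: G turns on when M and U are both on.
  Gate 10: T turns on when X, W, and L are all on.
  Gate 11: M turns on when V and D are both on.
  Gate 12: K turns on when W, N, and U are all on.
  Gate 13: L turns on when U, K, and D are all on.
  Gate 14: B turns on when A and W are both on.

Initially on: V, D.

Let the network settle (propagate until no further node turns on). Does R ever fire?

No

R would need B (Gate 3), but B never turns on.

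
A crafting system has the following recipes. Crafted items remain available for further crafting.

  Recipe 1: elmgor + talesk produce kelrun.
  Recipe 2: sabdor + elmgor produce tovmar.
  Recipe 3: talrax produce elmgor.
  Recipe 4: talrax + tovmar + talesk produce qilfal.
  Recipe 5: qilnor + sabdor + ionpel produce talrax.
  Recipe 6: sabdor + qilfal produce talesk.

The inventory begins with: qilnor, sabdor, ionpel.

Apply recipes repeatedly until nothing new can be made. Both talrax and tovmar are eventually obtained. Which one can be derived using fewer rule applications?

talrax

talrax: qilnor + sabdor + ionpel → talrax (Recipe 5). [1 rule application]
tovmar: qilnor + sabdor + ionpel → talrax (Recipe 5). Using Recipe 3, talrax makes elmgor. sabdor + elmgor → tovmar (Recipe 2). [3 rule applications]
talrax needs fewer.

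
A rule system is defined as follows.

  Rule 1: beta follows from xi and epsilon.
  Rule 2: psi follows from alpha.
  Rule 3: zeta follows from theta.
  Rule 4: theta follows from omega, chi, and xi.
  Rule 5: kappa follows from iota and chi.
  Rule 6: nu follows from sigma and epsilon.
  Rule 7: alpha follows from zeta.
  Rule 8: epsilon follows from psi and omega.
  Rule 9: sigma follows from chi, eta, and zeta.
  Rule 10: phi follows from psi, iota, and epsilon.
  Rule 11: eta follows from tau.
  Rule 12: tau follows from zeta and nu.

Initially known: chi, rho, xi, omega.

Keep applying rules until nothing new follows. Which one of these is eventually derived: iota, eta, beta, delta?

From omega, chi, and xi, Rule 4 gives theta.
From theta, Rule 3 gives zeta.
From zeta, Rule 7 gives alpha.
From alpha, Rule 2 gives psi.
psi and omega hold, so epsilon follows (Rule 8).
From xi and epsilon, Rule 1 gives beta.
eta would need tau (Rule 11), but tau is never established. No rule produces delta, and it is not given. No rule produces iota, and it is not given.

beta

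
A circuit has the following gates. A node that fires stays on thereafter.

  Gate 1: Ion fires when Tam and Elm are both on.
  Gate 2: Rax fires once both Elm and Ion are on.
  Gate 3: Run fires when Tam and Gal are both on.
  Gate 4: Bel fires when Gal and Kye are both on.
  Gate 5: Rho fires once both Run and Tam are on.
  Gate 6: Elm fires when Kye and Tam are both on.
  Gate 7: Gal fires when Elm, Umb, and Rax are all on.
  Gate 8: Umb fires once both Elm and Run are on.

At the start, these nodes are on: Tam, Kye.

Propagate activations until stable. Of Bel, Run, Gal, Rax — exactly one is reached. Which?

Gate 6: Kye and Tam on → Elm on.
Gate 1: Tam and Elm on → Ion on.
Elm and Ion are on, so Rax fires (Gate 2).
Bel would need Gal and Kye (Gate 4), but Gal never turns on. Run would need Tam and Gal (Gate 3), but Gal never turns on. Gal would need Elm, Umb, and Rax (Gate 7), but Umb never turns on.

Rax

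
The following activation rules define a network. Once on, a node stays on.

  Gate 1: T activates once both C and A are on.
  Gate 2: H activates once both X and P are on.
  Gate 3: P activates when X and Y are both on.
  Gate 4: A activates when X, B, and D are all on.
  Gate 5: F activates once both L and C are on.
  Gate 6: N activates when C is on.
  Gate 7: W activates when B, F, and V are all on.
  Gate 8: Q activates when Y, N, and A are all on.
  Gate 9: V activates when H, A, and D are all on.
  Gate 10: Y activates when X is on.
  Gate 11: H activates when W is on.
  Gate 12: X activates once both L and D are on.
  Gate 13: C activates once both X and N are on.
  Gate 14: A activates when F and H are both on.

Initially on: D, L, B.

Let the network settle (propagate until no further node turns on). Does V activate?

L and D are on, so X activates (Gate 12).
Gate 4: X, B, and D on → A on.
Gate 10: X on → Y on.
Gate 3: X and Y on → P on.
Gate 2: X and P on → H on.
Gate 9: H, A, and D on → V on.

Yes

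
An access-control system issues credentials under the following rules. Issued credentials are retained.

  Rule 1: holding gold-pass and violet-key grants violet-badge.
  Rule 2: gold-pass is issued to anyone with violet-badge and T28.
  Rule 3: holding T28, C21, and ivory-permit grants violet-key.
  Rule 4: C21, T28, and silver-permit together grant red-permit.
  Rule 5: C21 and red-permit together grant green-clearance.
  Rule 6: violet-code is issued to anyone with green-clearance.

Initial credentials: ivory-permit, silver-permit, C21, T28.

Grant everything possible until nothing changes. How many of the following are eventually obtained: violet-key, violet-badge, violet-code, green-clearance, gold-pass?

Holding C21, T28, and silver-permit grants red-permit (Rule 4).
Holding T28, C21, and ivory-permit grants violet-key (Rule 3).
Holding C21 and red-permit grants green-clearance (Rule 5).
Holding green-clearance grants violet-code (Rule 6).
violet-key: reached.
violet-badge would need gold-pass and violet-key (Rule 1), but gold-pass is never granted.
violet-code: reached.
green-clearance: reached.
gold-pass would need violet-badge and T28 (Rule 2), but violet-badge is never granted.
Reached: violet-key, violet-code, and green-clearance — 3 of the 5.

3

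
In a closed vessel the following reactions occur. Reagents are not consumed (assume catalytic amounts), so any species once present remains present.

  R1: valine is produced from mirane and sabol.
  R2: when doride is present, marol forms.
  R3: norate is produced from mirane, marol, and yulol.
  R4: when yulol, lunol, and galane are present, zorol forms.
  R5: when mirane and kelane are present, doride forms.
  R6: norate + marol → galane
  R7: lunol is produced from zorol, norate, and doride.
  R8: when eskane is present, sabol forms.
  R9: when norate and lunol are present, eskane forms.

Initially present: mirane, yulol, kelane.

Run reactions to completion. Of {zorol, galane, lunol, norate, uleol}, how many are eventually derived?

mirane and kelane present → doride forms (R5).
doride present → marol forms (R2).
mirane, marol, and yulol present → norate forms (R3).
norate and marol present → galane forms (R6).
zorol would need yulol, lunol, and galane (R4), but lunol never forms.
galane: reached.
lunol would need zorol, norate, and doride (R7), but zorol never forms.
norate: reached.
No rule produces uleol, and it is not given.
Reached: galane and norate — 2 of the 5.

2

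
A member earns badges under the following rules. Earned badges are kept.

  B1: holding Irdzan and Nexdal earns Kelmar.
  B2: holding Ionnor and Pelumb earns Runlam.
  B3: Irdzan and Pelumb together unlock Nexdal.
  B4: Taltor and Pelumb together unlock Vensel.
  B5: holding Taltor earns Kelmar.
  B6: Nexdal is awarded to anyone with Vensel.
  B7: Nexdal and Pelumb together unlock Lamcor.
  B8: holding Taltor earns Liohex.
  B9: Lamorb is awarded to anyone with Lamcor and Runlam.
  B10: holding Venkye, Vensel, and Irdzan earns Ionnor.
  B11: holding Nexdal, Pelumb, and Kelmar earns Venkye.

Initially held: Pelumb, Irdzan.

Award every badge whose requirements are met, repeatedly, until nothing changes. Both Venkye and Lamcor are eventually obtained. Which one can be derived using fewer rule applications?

Lamcor

Lamcor: With Irdzan and Pelumb, Nexdal is earned (B3). With Nexdal and Pelumb, Lamcor is earned (B7). [2 rule applications]
Venkye: With Irdzan and Pelumb, Nexdal is earned (B3). With Irdzan and Nexdal, Kelmar is earned (B1). With Nexdal, Pelumb, and Kelmar, Venkye is earned (B11). [3 rule applications]
Lamcor needs fewer.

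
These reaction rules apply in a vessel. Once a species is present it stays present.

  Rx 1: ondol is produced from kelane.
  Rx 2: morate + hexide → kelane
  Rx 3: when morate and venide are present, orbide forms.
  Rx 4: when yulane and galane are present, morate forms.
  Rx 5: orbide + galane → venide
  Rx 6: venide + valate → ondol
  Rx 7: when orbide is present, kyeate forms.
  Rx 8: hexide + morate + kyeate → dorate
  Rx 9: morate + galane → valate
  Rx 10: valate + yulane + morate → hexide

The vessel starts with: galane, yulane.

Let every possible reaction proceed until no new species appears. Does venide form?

venide would need orbide and galane (Rx 5), but orbide never forms.

No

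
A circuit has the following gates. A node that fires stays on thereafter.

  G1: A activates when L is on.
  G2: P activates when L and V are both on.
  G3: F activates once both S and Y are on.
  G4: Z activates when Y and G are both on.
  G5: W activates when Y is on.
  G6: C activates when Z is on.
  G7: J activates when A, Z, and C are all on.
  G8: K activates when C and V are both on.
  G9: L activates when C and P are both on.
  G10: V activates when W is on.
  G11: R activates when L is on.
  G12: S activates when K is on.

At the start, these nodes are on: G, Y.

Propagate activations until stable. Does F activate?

Y and G are on, so Z activates (G4).
Y is on, so W activates (G5).
W is on, so V activates (G10).
Z is on, so C activates (G6).
G8: C and V on → K on.
G12: K on → S on.
G3: S and Y on → F on.

Yes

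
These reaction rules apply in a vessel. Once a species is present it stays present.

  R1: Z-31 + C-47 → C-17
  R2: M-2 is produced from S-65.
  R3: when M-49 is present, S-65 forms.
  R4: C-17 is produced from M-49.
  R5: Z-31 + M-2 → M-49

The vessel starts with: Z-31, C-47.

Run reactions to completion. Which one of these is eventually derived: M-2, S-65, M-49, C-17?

Z-31 and C-47 present → C-17 forms (R1).
M-49 would need Z-31 and M-2 (R5), but M-2 never forms. S-65 would need M-49 (R3), but M-49 never forms. M-2 would need S-65 (R2), but S-65 never forms.

C-17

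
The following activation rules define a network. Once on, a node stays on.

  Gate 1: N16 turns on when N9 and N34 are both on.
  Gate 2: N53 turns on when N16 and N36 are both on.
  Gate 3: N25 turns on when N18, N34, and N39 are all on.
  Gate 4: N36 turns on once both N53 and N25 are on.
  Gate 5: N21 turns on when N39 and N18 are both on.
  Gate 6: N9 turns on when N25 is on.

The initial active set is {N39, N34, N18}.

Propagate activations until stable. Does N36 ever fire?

No

N36 would need N53 and N25 (Gate 4), but N53 never turns on.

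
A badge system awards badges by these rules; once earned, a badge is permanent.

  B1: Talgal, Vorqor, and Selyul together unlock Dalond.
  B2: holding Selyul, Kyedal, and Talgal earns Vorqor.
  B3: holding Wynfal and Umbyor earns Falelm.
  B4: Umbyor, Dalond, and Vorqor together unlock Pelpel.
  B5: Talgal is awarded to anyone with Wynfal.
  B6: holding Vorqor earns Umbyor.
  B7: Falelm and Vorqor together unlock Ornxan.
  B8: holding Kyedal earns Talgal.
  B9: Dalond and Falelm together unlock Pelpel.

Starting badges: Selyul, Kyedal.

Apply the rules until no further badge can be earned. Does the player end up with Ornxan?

No

Ornxan would need Falelm and Vorqor (B7), but Falelm is never earned.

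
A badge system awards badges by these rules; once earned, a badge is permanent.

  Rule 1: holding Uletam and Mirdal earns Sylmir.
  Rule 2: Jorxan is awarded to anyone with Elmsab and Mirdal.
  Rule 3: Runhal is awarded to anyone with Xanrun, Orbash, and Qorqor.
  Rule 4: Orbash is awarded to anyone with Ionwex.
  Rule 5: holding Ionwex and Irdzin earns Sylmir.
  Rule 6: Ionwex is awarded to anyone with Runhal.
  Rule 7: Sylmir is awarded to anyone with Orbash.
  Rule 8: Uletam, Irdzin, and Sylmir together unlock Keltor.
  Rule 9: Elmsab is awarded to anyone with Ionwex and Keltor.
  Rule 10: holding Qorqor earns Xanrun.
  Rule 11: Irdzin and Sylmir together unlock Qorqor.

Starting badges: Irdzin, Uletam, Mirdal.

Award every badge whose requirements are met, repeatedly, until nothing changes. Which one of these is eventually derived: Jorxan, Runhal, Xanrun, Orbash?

Xanrun

With Uletam and Mirdal, Sylmir is earned (Rule 1).
With Irdzin and Sylmir, Qorqor is earned (Rule 11).
With Qorqor, Xanrun is earned (Rule 10).
Orbash would need Ionwex (Rule 4), but Ionwex is never earned. Runhal would need Xanrun, Orbash, and Qorqor (Rule 3), but Orbash is never earned. Jorxan would need Elmsab and Mirdal (Rule 2), but Elmsab is never earned.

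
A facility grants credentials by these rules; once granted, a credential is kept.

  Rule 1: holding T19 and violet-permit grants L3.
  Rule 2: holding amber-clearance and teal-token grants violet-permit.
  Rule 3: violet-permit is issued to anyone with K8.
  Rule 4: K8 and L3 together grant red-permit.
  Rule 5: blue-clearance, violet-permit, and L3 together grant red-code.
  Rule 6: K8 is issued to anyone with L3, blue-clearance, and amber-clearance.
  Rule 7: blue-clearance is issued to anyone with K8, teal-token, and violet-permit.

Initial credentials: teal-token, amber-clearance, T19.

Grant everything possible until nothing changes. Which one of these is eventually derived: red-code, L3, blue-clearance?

L3

Holding amber-clearance and teal-token grants violet-permit (Rule 2).
Holding T19 and violet-permit grants L3 (Rule 1).
red-code would need blue-clearance, violet-permit, and L3 (Rule 5), but blue-clearance is never granted. blue-clearance would need K8, teal-token, and violet-permit (Rule 7), but K8 is never granted.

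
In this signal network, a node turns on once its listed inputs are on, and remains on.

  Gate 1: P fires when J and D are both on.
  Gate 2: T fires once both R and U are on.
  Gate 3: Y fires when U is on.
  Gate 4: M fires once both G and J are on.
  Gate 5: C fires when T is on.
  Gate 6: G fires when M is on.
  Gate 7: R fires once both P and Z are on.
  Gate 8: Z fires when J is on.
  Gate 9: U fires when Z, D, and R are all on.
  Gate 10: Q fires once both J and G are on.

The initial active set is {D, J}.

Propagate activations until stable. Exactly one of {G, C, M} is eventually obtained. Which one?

C

J and D are on, so P fires (Gate 1).
Gate 8: J on → Z on.
P and Z are on, so R fires (Gate 7).
Gate 9: Z, D, and R on → U on.
R and U are on, so T fires (Gate 2).
T is on, so C fires (Gate 5).
G would need M (Gate 6), but M never turns on. M would need G and J (Gate 4), but G never turns on.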